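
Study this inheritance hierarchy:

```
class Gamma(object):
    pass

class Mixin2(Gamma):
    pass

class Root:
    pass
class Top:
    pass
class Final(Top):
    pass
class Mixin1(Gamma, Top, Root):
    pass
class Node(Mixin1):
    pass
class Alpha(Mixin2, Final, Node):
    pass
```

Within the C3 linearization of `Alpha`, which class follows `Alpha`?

L[Alpha] = Alpha + merge(L[Mixin2], L[Final], L[Node], [Mixin2 Final Node])
  take Mixin2:  [Mixin2 Gamma object] + [Final Top object] + [Node Mixin1 Gamma Top Root object] + [Mixin2 Final Node]
  take Final:  [Gamma object] + [Final Top object] + [Node Mixin1 Gamma Top Root object] + [Final Node]
  take Node:  [Gamma object] + [Top object] + [Node Mixin1 Gamma Top Root object] + [Node]
  take Mixin1:  [Gamma object] + [Top object] + [Mixin1 Gamma Top Root object]
  take Gamma:  [Gamma object] + [Top object] + [Gamma Top Root object]
  take Top:  [object] + [Top object] + [Top Root object]
  take Root:  [object] + [object] + [Root object]
  take object:  [object] + [object] + [object]
MRO: Alpha Mixin2 Final Node Mixin1 Gamma Top Root object
Alpha is at position 0; next is Mixin2.

Mixin2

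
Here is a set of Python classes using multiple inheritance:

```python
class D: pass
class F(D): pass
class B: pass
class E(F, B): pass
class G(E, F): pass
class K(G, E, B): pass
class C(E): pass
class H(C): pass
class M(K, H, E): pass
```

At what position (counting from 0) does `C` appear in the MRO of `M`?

4

L[M] = M + merge(L[K], L[H], L[E], [K H E])
  take K:  [K G E F D B object] + [H C E F D B object] + [E F D B object] + [K H E]
  take G:  [G E F D B object] + [H C E F D B object] + [E F D B object] + [H E]
  take H:  [E F D B object] + [H C E F D B object] + [E F D B object] + [H E]
  take C:  [E F D B object] + [C E F D B object] + [E F D B object] + [E]
  take E:  [E F D B object] + [E F D B object] + [E F D B object] + [E]
  take F:  [F D B object] + [F D B object] + [F D B object]
  take D:  [D B object] + [D B object] + [D B object]
  take B:  [B object] + [B object] + [B object]
  take object:  [object] + [object] + [object]
MRO: M K G H C E F D B object
C sits at index 4.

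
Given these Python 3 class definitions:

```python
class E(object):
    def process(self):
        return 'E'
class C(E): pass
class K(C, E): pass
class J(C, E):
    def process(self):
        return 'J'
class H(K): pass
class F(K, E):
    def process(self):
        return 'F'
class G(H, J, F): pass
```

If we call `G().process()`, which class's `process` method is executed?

J

L[G] = G + merge(L[H], L[J], L[F], [H J F])
  take H:  [H K C E object] + [J C E object] + [F K C E object] + [H J F]
  take J:  [K C E object] + [J C E object] + [F K C E object] + [J F]
  take F:  [K C E object] + [C E object] + [F K C E object] + [F]
  take K:  [K C E object] + [C E object] + [K C E object]
  take C:  [C E object] + [C E object] + [C E object]
  take E:  [E object] + [E object] + [E object]
  take object:  [object] + [object] + [object]
MRO: G H J F K C E object
process is defined in: E, F, J. First along the MRO is J.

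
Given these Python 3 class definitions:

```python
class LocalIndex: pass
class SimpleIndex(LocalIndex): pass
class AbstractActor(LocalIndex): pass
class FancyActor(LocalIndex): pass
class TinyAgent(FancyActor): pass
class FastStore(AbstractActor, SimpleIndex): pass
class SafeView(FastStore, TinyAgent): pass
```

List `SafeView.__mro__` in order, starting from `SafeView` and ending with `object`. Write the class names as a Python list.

[SafeView, FastStore, AbstractActor, SimpleIndex, TinyAgent, FancyActor, LocalIndex, object]

L[SafeView] = SafeView + merge(L[FastStore], L[TinyAgent], [FastStore TinyAgent])
  take FastStore:  [FastStore AbstractActor SimpleIndex LocalIndex object] + [TinyAgent FancyActor LocalIndex object] + [FastStore TinyAgent]
  take AbstractActor:  [AbstractActor SimpleIndex LocalIndex object] + [TinyAgent FancyActor LocalIndex object] + [TinyAgent]
  take SimpleIndex:  [SimpleIndex LocalIndex object] + [TinyAgent FancyActor LocalIndex object] + [TinyAgent]
  take TinyAgent:  [LocalIndex object] + [TinyAgent FancyActor LocalIndex object] + [TinyAgent]
  take FancyActor:  [LocalIndex object] + [FancyActor LocalIndex object]
  take LocalIndex:  [LocalIndex object] + [LocalIndex object]
  take object:  [object] + [object]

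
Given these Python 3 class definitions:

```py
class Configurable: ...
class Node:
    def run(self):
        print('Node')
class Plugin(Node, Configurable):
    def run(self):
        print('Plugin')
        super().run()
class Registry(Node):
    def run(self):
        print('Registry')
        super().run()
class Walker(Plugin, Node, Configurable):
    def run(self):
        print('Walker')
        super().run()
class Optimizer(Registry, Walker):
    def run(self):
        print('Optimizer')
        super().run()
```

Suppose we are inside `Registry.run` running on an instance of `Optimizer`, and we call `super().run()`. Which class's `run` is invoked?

L[Optimizer] = Optimizer + merge(L[Registry], L[Walker], [Registry Walker])
  take Registry:  [Registry Node object] + [Walker Plugin Node Configurable object] + [Registry Walker]
  take Walker:  [Node object] + [Walker Plugin Node Configurable object] + [Walker]
  take Plugin:  [Node object] + [Plugin Node Configurable object]
  take Node:  [Node object] + [Node Configurable object]
  take Configurable:  [object] + [Configurable object]
  take object:  [object] + [object]
MRO: Optimizer Registry Walker Plugin Node Configurable object
super() in Registry.run on a Optimizer instance goes to the class after Registry in Optimizer's MRO: Walker.

Walker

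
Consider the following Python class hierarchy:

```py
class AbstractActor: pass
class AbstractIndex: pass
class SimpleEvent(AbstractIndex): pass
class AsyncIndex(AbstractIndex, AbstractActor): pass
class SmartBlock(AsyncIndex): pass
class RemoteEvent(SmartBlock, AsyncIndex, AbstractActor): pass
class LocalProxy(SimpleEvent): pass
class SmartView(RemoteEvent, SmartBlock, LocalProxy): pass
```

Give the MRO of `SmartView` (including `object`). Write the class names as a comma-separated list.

SmartView, RemoteEvent, SmartBlock, AsyncIndex, LocalProxy, SimpleEvent, AbstractIndex, AbstractActor, object

L[SmartView] = SmartView + merge(L[RemoteEvent], L[SmartBlock], L[LocalProxy], [RemoteEvent SmartBlock LocalProxy])
  take RemoteEvent:  [RemoteEvent SmartBlock AsyncIndex AbstractIndex AbstractActor object] + [SmartBlock AsyncIndex AbstractIndex AbstractActor object] + [LocalProxy SimpleEvent AbstractIndex object] + [RemoteEvent SmartBlock LocalProxy]
  take SmartBlock:  [SmartBlock AsyncIndex AbstractIndex AbstractActor object] + [SmartBlock AsyncIndex AbstractIndex AbstractActor object] + [LocalProxy SimpleEvent AbstractIndex object] + [SmartBlock LocalProxy]
  take AsyncIndex:  [AsyncIndex AbstractIndex AbstractActor object] + [AsyncIndex AbstractIndex AbstractActor object] + [LocalProxy SimpleEvent AbstractIndex object] + [LocalProxy]
  take LocalProxy:  [AbstractIndex AbstractActor object] + [AbstractIndex AbstractActor object] + [LocalProxy SimpleEvent AbstractIndex object] + [LocalProxy]
  take SimpleEvent:  [AbstractIndex AbstractActor object] + [AbstractIndex AbstractActor object] + [SimpleEvent AbstractIndex object]
  take AbstractIndex:  [AbstractIndex AbstractActor object] + [AbstractIndex AbstractActor object] + [AbstractIndex object]
  take AbstractActor:  [AbstractActor object] + [AbstractActor object] + [object]
  take object:  [object] + [object] + [object]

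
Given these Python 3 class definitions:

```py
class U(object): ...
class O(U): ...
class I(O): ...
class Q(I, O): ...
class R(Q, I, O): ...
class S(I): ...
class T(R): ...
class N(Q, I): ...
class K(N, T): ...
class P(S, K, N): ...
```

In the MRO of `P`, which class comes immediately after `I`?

L[P] = P + merge(L[S], L[K], L[N], [S K N])
  take S:  [S I O U object] + [K N T R Q I O U object] + [N Q I O U object] + [S K N]
  take K:  [I O U object] + [K N T R Q I O U object] + [N Q I O U object] + [K N]
  take N:  [I O U object] + [N T R Q I O U object] + [N Q I O U object] + [N]
  take T:  [I O U object] + [T R Q I O U object] + [Q I O U object]
  take R:  [I O U object] + [R Q I O U object] + [Q I O U object]
  take Q:  [I O U object] + [Q I O U object] + [Q I O U object]
  take I:  [I O U object] + [I O U object] + [I O U object]
  take O:  [O U object] + [O U object] + [O U object]
  take U:  [U object] + [U object] + [U object]
  take object:  [object] + [object] + [object]
MRO: P S K N T R Q I O U object
I is at position 7; next is O.

O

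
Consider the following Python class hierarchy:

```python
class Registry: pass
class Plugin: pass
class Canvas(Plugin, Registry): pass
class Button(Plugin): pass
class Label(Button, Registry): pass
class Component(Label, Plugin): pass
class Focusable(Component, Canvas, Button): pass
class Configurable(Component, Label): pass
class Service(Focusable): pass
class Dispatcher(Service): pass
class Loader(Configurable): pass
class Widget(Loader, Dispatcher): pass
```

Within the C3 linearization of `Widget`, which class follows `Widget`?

L[Widget] = Widget + merge(L[Loader], L[Dispatcher], [Loader Dispatcher])
  take Loader:  [Loader Configurable Component Label Button Plugin Registry object] + [Dispatcher Service Focusable Component Label Canvas Button Plugin Registry object] + [Loader Dispatcher]
  take Configurable:  [Configurable Component Label Button Plugin Registry object] + [Dispatcher Service Focusable Component Label Canvas Button Plugin Registry object] + [Dispatcher]
  take Dispatcher:  [Component Label Button Plugin Registry object] + [Dispatcher Service Focusable Component Label Canvas Button Plugin Registry object] + [Dispatcher]
  take Service:  [Component Label Button Plugin Registry object] + [Service Focusable Component Label Canvas Button Plugin Registry object]
  take Focusable:  [Component Label Button Plugin Registry object] + [Focusable Component Label Canvas Button Plugin Registry object]
  take Component:  [Component Label Button Plugin Registry object] + [Component Label Canvas Button Plugin Registry object]
  take Label:  [Label Button Plugin Registry object] + [Label Canvas Button Plugin Registry object]
  take Canvas:  [Button Plugin Registry object] + [Canvas Button Plugin Registry object]
  take Button:  [Button Plugin Registry object] + [Button Plugin Registry object]
  take Plugin:  [Plugin Registry object] + [Plugin Registry object]
  take Registry:  [Registry object] + [Registry object]
  take object:  [object] + [object]
MRO: Widget Loader Configurable Dispatcher Service Focusable Component Label Canvas Button Plugin Registry object
Widget is at position 0; next is Loader.

Loader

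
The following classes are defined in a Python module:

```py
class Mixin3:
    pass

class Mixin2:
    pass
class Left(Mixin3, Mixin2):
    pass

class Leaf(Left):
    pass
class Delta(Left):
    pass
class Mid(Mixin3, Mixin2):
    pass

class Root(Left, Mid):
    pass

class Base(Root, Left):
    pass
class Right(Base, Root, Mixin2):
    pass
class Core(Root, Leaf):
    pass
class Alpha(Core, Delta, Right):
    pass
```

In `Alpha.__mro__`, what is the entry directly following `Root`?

L[Alpha] = Alpha + merge(L[Core], L[Delta], L[Right], [Core Delta Right])
  take Core:  [Core Root Leaf Left Mid Mixin3 Mixin2 object] + [Delta Left Mixin3 Mixin2 object] + [Right Base Root Left Mid Mixin3 Mixin2 object] + [Core Delta Right]
  take Delta:  [Root Leaf Left Mid Mixin3 Mixin2 object] + [Delta Left Mixin3 Mixin2 object] + [Right Base Root Left Mid Mixin3 Mixin2 object] + [Delta Right]
  take Right:  [Root Leaf Left Mid Mixin3 Mixin2 object] + [Left Mixin3 Mixin2 object] + [Right Base Root Left Mid Mixin3 Mixin2 object] + [Right]
  take Base:  [Root Leaf Left Mid Mixin3 Mixin2 object] + [Left Mixin3 Mixin2 object] + [Base Root Left Mid Mixin3 Mixin2 object]
  take Root:  [Root Leaf Left Mid Mixin3 Mixin2 object] + [Left Mixin3 Mixin2 object] + [Root Left Mid Mixin3 Mixin2 object]
  take Leaf:  [Leaf Left Mid Mixin3 Mixin2 object] + [Left Mixin3 Mixin2 object] + [Left Mid Mixin3 Mixin2 object]
  take Left:  [Left Mid Mixin3 Mixin2 object] + [Left Mixin3 Mixin2 object] + [Left Mid Mixin3 Mixin2 object]
  take Mid:  [Mid Mixin3 Mixin2 object] + [Mixin3 Mixin2 object] + [Mid Mixin3 Mixin2 object]
  take Mixin3:  [Mixin3 Mixin2 object] + [Mixin3 Mixin2 object] + [Mixin3 Mixin2 object]
  take Mixin2:  [Mixin2 object] + [Mixin2 object] + [Mixin2 object]
  take object:  [object] + [object] + [object]
MRO: Alpha Core Delta Right Base Root Leaf Left Mid Mixin3 Mixin2 object
Root is at position 5; next is Leaf.

Leaf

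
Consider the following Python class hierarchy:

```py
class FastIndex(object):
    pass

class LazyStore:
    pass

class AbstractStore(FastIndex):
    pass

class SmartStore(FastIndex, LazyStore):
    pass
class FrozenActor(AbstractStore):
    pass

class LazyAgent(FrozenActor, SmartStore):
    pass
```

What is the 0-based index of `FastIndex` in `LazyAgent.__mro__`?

L[LazyAgent] = LazyAgent + merge(L[FrozenActor], L[SmartStore], [FrozenActor SmartStore])
  take FrozenActor:  [FrozenActor AbstractStore FastIndex object] + [SmartStore FastIndex LazyStore object] + [FrozenActor SmartStore]
  take AbstractStore:  [AbstractStore FastIndex object] + [SmartStore FastIndex LazyStore object] + [SmartStore]
  take SmartStore:  [FastIndex object] + [SmartStore FastIndex LazyStore object] + [SmartStore]
  take FastIndex:  [FastIndex object] + [FastIndex LazyStore object]
  take LazyStore:  [object] + [LazyStore object]
  take object:  [object] + [object]
MRO: LazyAgent FrozenActor AbstractStore SmartStore FastIndex LazyStore object
FastIndex sits at index 4.

4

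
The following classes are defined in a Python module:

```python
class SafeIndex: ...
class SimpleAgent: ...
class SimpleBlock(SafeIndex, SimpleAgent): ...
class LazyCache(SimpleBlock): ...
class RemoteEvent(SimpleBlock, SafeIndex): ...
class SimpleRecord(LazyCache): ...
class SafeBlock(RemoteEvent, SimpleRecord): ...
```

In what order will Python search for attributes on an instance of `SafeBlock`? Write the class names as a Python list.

L[SafeBlock] = SafeBlock + merge(L[RemoteEvent], L[SimpleRecord], [RemoteEvent SimpleRecord])
  take RemoteEvent:  [RemoteEvent SimpleBlock SafeIndex SimpleAgent object] + [SimpleRecord LazyCache SimpleBlock SafeIndex SimpleAgent object] + [RemoteEvent SimpleRecord]
  take SimpleRecord:  [SimpleBlock SafeIndex SimpleAgent object] + [SimpleRecord LazyCache SimpleBlock SafeIndex SimpleAgent object] + [SimpleRecord]
  take LazyCache:  [SimpleBlock SafeIndex SimpleAgent object] + [LazyCache SimpleBlock SafeIndex SimpleAgent object]
  take SimpleBlock:  [SimpleBlock SafeIndex SimpleAgent object] + [SimpleBlock SafeIndex SimpleAgent object]
  take SafeIndex:  [SafeIndex SimpleAgent object] + [SafeIndex SimpleAgent object]
  take SimpleAgent:  [SimpleAgent object] + [SimpleAgent object]
  take object:  [object] + [object]

[SafeBlock, RemoteEvent, SimpleRecord, LazyCache, SimpleBlock, SafeIndex, SimpleAgent, object]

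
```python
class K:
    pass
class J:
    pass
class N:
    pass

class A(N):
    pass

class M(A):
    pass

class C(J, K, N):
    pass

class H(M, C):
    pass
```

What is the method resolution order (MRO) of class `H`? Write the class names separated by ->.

L[H] = H + merge(L[M], L[C], [M C])
  take M:  [M A N object] + [C J K N object] + [M C]
  take A:  [A N object] + [C J K N object] + [C]
  take C:  [N object] + [C J K N object] + [C]
  take J:  [N object] + [J K N object]
  take K:  [N object] + [K N object]
  take N:  [N object] + [N object]
  take object:  [object] + [object]

H -> M -> A -> C -> J -> K -> N -> object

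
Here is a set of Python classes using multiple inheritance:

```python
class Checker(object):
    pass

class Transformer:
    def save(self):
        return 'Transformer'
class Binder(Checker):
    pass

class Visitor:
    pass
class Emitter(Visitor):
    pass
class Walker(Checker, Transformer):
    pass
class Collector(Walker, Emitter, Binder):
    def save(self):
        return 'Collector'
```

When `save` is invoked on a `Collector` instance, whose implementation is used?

Collector

L[Collector] = Collector + merge(L[Walker], L[Emitter], L[Binder], [Walker Emitter Binder])
  take Walker:  [Walker Checker Transformer object] + [Emitter Visitor object] + [Binder Checker object] + [Walker Emitter Binder]
  take Emitter:  [Checker Transformer object] + [Emitter Visitor object] + [Binder Checker object] + [Emitter Binder]
  take Visitor:  [Checker Transformer object] + [Visitor object] + [Binder Checker object] + [Binder]
  take Binder:  [Checker Transformer object] + [object] + [Binder Checker object] + [Binder]
  take Checker:  [Checker Transformer object] + [object] + [Checker object]
  take Transformer:  [Transformer object] + [object] + [object]
  take object:  [object] + [object] + [object]
MRO: Collector Walker Emitter Visitor Binder Checker Transformer object
save is defined in: Collector, Transformer. First along the MRO is Collector.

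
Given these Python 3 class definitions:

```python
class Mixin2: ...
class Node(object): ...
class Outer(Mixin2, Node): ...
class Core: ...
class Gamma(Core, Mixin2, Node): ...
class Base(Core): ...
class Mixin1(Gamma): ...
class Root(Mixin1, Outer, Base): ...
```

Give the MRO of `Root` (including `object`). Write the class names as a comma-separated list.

Root, Mixin1, Gamma, Outer, Base, Core, Mixin2, Node, object

L[Root] = Root + merge(L[Mixin1], L[Outer], L[Base], [Mixin1 Outer Base])
  take Mixin1:  [Mixin1 Gamma Core Mixin2 Node object] + [Outer Mixin2 Node object] + [Base Core object] + [Mixin1 Outer Base]
  take Gamma:  [Gamma Core Mixin2 Node object] + [Outer Mixin2 Node object] + [Base Core object] + [Outer Base]
  take Outer:  [Core Mixin2 Node object] + [Outer Mixin2 Node object] + [Base Core object] + [Outer Base]
  take Base:  [Core Mixin2 Node object] + [Mixin2 Node object] + [Base Core object] + [Base]
  take Core:  [Core Mixin2 Node object] + [Mixin2 Node object] + [Core object]
  take Mixin2:  [Mixin2 Node object] + [Mixin2 Node object] + [object]
  take Node:  [Node object] + [Node object] + [object]
  take object:  [object] + [object] + [object]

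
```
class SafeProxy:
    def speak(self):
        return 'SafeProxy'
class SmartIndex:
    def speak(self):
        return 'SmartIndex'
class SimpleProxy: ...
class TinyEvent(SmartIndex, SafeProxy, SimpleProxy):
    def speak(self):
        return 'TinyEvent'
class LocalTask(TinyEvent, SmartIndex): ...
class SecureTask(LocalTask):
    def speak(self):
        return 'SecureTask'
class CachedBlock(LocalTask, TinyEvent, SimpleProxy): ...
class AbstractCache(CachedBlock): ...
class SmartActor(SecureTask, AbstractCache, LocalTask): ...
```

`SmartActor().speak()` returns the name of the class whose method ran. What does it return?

SecureTask

L[SmartActor] = SmartActor + merge(L[SecureTask], L[AbstractCache], L[LocalTask], [SecureTask AbstractCache LocalTask])
  take SecureTask:  [SecureTask LocalTask TinyEvent SmartIndex SafeProxy SimpleProxy object] + [AbstractCache CachedBlock LocalTask TinyEvent SmartIndex SafeProxy SimpleProxy object] + [LocalTask TinyEvent SmartIndex SafeProxy SimpleProxy object] + [SecureTask AbstractCache LocalTask]
  take AbstractCache:  [LocalTask TinyEvent SmartIndex SafeProxy SimpleProxy object] + [AbstractCache CachedBlock LocalTask TinyEvent SmartIndex SafeProxy SimpleProxy object] + [LocalTask TinyEvent SmartIndex SafeProxy SimpleProxy object] + [AbstractCache LocalTask]
  take CachedBlock:  [LocalTask TinyEvent SmartIndex SafeProxy SimpleProxy object] + [CachedBlock LocalTask TinyEvent SmartIndex SafeProxy SimpleProxy object] + [LocalTask TinyEvent SmartIndex SafeProxy SimpleProxy object] + [LocalTask]
  take LocalTask:  [LocalTask TinyEvent SmartIndex SafeProxy SimpleProxy object] + [LocalTask TinyEvent SmartIndex SafeProxy SimpleProxy object] + [LocalTask TinyEvent SmartIndex SafeProxy SimpleProxy object] + [LocalTask]
  take TinyEvent:  [TinyEvent SmartIndex SafeProxy SimpleProxy object] + [TinyEvent SmartIndex SafeProxy SimpleProxy object] + [TinyEvent SmartIndex SafeProxy SimpleProxy object]
  take SmartIndex:  [SmartIndex SafeProxy SimpleProxy object] + [SmartIndex SafeProxy SimpleProxy object] + [SmartIndex SafeProxy SimpleProxy object]
  take SafeProxy:  [SafeProxy SimpleProxy object] + [SafeProxy SimpleProxy object] + [SafeProxy SimpleProxy object]
  take SimpleProxy:  [SimpleProxy object] + [SimpleProxy object] + [SimpleProxy object]
  take object:  [object] + [object] + [object]
MRO: SmartActor SecureTask AbstractCache CachedBlock LocalTask TinyEvent SmartIndex SafeProxy SimpleProxy object
speak is defined in: SafeProxy, SecureTask, SmartIndex, TinyEvent. First along the MRO is SecureTask.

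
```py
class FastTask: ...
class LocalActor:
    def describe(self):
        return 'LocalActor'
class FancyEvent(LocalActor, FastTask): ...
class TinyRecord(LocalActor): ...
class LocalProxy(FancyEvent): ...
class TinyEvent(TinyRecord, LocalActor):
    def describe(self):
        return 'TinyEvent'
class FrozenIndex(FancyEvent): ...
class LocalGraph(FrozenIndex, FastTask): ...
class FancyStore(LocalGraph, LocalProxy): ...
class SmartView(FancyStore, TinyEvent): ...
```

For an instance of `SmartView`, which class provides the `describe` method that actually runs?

L[SmartView] = SmartView + merge(L[FancyStore], L[TinyEvent], [FancyStore TinyEvent])
  take FancyStore:  [FancyStore LocalGraph FrozenIndex LocalProxy FancyEvent LocalActor FastTask object] + [TinyEvent TinyRecord LocalActor object] + [FancyStore TinyEvent]
  take LocalGraph:  [LocalGraph FrozenIndex LocalProxy FancyEvent LocalActor FastTask object] + [TinyEvent TinyRecord LocalActor object] + [TinyEvent]
  take FrozenIndex:  [FrozenIndex LocalProxy FancyEvent LocalActor FastTask object] + [TinyEvent TinyRecord LocalActor object] + [TinyEvent]
  take LocalProxy:  [LocalProxy FancyEvent LocalActor FastTask object] + [TinyEvent TinyRecord LocalActor object] + [TinyEvent]
  take FancyEvent:  [FancyEvent LocalActor FastTask object] + [TinyEvent TinyRecord LocalActor object] + [TinyEvent]
  take TinyEvent:  [LocalActor FastTask object] + [TinyEvent TinyRecord LocalActor object] + [TinyEvent]
  take TinyRecord:  [LocalActor FastTask object] + [TinyRecord LocalActor object]
  take LocalActor:  [LocalActor FastTask object] + [LocalActor object]
  take FastTask:  [FastTask object] + [object]
  take object:  [object] + [object]
MRO: SmartView FancyStore LocalGraph FrozenIndex LocalProxy FancyEvent TinyEvent TinyRecord LocalActor FastTask object
describe is defined in: LocalActor, TinyEvent. First along the MRO is TinyEvent.

TinyEvent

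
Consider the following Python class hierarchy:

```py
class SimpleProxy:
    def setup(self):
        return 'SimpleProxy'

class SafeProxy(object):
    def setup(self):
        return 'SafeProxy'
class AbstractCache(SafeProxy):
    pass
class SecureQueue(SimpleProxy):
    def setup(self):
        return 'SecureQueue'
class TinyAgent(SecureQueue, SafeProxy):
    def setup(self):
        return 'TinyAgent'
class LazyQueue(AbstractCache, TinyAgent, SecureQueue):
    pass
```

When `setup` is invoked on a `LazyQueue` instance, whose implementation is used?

L[LazyQueue] = LazyQueue + merge(L[AbstractCache], L[TinyAgent], L[SecureQueue], [AbstractCache TinyAgent SecureQueue])
  take AbstractCache:  [AbstractCache SafeProxy object] + [TinyAgent SecureQueue SimpleProxy SafeProxy object] + [SecureQueue SimpleProxy object] + [AbstractCache TinyAgent SecureQueue]
  take TinyAgent:  [SafeProxy object] + [TinyAgent SecureQueue SimpleProxy SafeProxy object] + [SecureQueue SimpleProxy object] + [TinyAgent SecureQueue]
  take SecureQueue:  [SafeProxy object] + [SecureQueue SimpleProxy SafeProxy object] + [SecureQueue SimpleProxy object] + [SecureQueue]
  take SimpleProxy:  [SafeProxy object] + [SimpleProxy SafeProxy object] + [SimpleProxy object]
  take SafeProxy:  [SafeProxy object] + [SafeProxy object] + [object]
  take object:  [object] + [object] + [object]
MRO: LazyQueue AbstractCache TinyAgent SecureQueue SimpleProxy SafeProxy object
setup is defined in: SafeProxy, SecureQueue, SimpleProxy, TinyAgent. First along the MRO is TinyAgent.

TinyAgent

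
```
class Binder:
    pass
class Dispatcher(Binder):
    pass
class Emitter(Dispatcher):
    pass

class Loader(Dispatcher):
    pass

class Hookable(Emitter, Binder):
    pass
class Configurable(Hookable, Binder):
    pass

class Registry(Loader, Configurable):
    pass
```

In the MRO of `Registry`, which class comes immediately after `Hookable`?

Emitter

L[Registry] = Registry + merge(L[Loader], L[Configurable], [Loader Configurable])
  take Loader:  [Loader Dispatcher Binder object] + [Configurable Hookable Emitter Dispatcher Binder object] + [Loader Configurable]
  take Configurable:  [Dispatcher Binder object] + [Configurable Hookable Emitter Dispatcher Binder object] + [Configurable]
  take Hookable:  [Dispatcher Binder object] + [Hookable Emitter Dispatcher Binder object]
  take Emitter:  [Dispatcher Binder object] + [Emitter Dispatcher Binder object]
  take Dispatcher:  [Dispatcher Binder object] + [Dispatcher Binder object]
  take Binder:  [Binder object] + [Binder object]
  take object:  [object] + [object]
MRO: Registry Loader Configurable Hookable Emitter Dispatcher Binder object
Hookable is at position 3; next is Emitter.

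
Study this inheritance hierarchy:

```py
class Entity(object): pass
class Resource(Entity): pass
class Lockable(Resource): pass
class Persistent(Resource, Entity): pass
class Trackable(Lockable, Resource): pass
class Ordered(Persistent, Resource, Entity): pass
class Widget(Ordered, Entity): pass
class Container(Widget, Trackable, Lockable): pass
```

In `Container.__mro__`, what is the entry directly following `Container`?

L[Container] = Container + merge(L[Widget], L[Trackable], L[Lockable], [Widget Trackable Lockable])
  take Widget:  [Widget Ordered Persistent Resource Entity object] + [Trackable Lockable Resource Entity object] + [Lockable Resource Entity object] + [Widget Trackable Lockable]
  take Ordered:  [Ordered Persistent Resource Entity object] + [Trackable Lockable Resource Entity object] + [Lockable Resource Entity object] + [Trackable Lockable]
  take Persistent:  [Persistent Resource Entity object] + [Trackable Lockable Resource Entity object] + [Lockable Resource Entity object] + [Trackable Lockable]
  take Trackable:  [Resource Entity object] + [Trackable Lockable Resource Entity object] + [Lockable Resource Entity object] + [Trackable Lockable]
  take Lockable:  [Resource Entity object] + [Lockable Resource Entity object] + [Lockable Resource Entity object] + [Lockable]
  take Resource:  [Resource Entity object] + [Resource Entity object] + [Resource Entity object]
  take Entity:  [Entity object] + [Entity object] + [Entity object]
  take object:  [object] + [object] + [object]
MRO: Container Widget Ordered Persistent Trackable Lockable Resource Entity object
Container is at position 0; next is Widget.

Widget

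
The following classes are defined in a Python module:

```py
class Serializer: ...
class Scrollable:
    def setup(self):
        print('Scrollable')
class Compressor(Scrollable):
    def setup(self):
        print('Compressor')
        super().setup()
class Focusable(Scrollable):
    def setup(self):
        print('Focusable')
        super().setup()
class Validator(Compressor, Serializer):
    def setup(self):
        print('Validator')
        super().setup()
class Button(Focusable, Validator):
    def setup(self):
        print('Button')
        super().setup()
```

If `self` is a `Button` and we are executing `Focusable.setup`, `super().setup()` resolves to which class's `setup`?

L[Button] = Button + merge(L[Focusable], L[Validator], [Focusable Validator])
  take Focusable:  [Focusable Scrollable object] + [Validator Compressor Scrollable Serializer object] + [Focusable Validator]
  take Validator:  [Scrollable object] + [Validator Compressor Scrollable Serializer object] + [Validator]
  take Compressor:  [Scrollable object] + [Compressor Scrollable Serializer object]
  take Scrollable:  [Scrollable object] + [Scrollable Serializer object]
  take Serializer:  [object] + [Serializer object]
  take object:  [object] + [object]
MRO: Button Focusable Validator Compressor Scrollable Serializer object
super() in Focusable.setup on a Button instance goes to the class after Focusable in Button's MRO: Validator.

Validator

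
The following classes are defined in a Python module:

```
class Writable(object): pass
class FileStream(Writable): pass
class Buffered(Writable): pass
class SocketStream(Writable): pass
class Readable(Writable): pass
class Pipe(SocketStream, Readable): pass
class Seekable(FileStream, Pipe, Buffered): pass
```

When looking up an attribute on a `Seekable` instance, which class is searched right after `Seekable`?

L[Seekable] = Seekable + merge(L[FileStream], L[Pipe], L[Buffered], [FileStream Pipe Buffered])
  take FileStream:  [FileStream Writable object] + [Pipe SocketStream Readable Writable object] + [Buffered Writable object] + [FileStream Pipe Buffered]
  take Pipe:  [Writable object] + [Pipe SocketStream Readable Writable object] + [Buffered Writable object] + [Pipe Buffered]
  take SocketStream:  [Writable object] + [SocketStream Readable Writable object] + [Buffered Writable object] + [Buffered]
  take Readable:  [Writable object] + [Readable Writable object] + [Buffered Writable object] + [Buffered]
  take Buffered:  [Writable object] + [Writable object] + [Buffered Writable object] + [Buffered]
  take Writable:  [Writable object] + [Writable object] + [Writable object]
  take object:  [object] + [object] + [object]
MRO: Seekable FileStream Pipe SocketStream Readable Buffered Writable object
Seekable is at position 0; next is FileStream.

FileStream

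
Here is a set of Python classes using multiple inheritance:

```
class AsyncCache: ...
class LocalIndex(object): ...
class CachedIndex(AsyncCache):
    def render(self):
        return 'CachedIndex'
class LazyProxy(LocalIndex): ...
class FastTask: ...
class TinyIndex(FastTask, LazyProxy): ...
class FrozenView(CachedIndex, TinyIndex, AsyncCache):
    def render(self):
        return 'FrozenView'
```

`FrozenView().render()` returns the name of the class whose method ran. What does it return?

L[FrozenView] = FrozenView + merge(L[CachedIndex], L[TinyIndex], L[AsyncCache], [CachedIndex TinyIndex AsyncCache])
  take CachedIndex:  [CachedIndex AsyncCache object] + [TinyIndex FastTask LazyProxy LocalIndex object] + [AsyncCache object] + [CachedIndex TinyIndex AsyncCache]
  take TinyIndex:  [AsyncCache object] + [TinyIndex FastTask LazyProxy LocalIndex object] + [AsyncCache object] + [TinyIndex AsyncCache]
  take AsyncCache:  [AsyncCache object] + [FastTask LazyProxy LocalIndex object] + [AsyncCache object] + [AsyncCache]
  take FastTask:  [object] + [FastTask LazyProxy LocalIndex object] + [object]
  take LazyProxy:  [object] + [LazyProxy LocalIndex object] + [object]
  take LocalIndex:  [object] + [LocalIndex object] + [object]
  take object:  [object] + [object] + [object]
MRO: FrozenView CachedIndex TinyIndex AsyncCache FastTask LazyProxy LocalIndex object
render is defined in: CachedIndex, FrozenView. First along the MRO is FrozenView.

FrozenView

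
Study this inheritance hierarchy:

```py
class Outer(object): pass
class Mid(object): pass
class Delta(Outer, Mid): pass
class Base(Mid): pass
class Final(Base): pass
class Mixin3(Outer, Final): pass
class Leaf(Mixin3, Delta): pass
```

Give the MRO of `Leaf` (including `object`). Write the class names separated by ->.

L[Leaf] = Leaf + merge(L[Mixin3], L[Delta], [Mixin3 Delta])
  take Mixin3:  [Mixin3 Outer Final Base Mid object] + [Delta Outer Mid object] + [Mixin3 Delta]
  take Delta:  [Outer Final Base Mid object] + [Delta Outer Mid object] + [Delta]
  take Outer:  [Outer Final Base Mid object] + [Outer Mid object]
  take Final:  [Final Base Mid object] + [Mid object]
  take Base:  [Base Mid object] + [Mid object]
  take Mid:  [Mid object] + [Mid object]
  take object:  [object] + [object]

Leaf -> Mixin3 -> Delta -> Outer -> Final -> Base -> Mid -> object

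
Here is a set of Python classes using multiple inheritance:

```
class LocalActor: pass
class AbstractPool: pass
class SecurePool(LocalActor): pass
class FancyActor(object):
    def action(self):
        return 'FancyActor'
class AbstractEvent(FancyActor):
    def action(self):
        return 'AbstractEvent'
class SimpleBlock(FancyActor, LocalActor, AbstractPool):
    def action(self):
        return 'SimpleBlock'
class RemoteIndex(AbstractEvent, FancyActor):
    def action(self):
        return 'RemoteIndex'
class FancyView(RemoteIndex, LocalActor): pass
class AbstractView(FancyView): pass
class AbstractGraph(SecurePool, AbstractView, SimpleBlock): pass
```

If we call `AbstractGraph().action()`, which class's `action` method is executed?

RemoteIndex

L[AbstractGraph] = AbstractGraph + merge(L[SecurePool], L[AbstractView], L[SimpleBlock], [SecurePool AbstractView SimpleBlock])
  take SecurePool:  [SecurePool LocalActor object] + [AbstractView FancyView RemoteIndex AbstractEvent FancyActor LocalActor object] + [SimpleBlock FancyActor LocalActor AbstractPool object] + [SecurePool AbstractView SimpleBlock]
  take AbstractView:  [LocalActor object] + [AbstractView FancyView RemoteIndex AbstractEvent FancyActor LocalActor object] + [SimpleBlock FancyActor LocalActor AbstractPool object] + [AbstractView SimpleBlock]
  take FancyView:  [LocalActor object] + [FancyView RemoteIndex AbstractEvent FancyActor LocalActor object] + [SimpleBlock FancyActor LocalActor AbstractPool object] + [SimpleBlock]
  take RemoteIndex:  [LocalActor object] + [RemoteIndex AbstractEvent FancyActor LocalActor object] + [SimpleBlock FancyActor LocalActor AbstractPool object] + [SimpleBlock]
  take AbstractEvent:  [LocalActor object] + [AbstractEvent FancyActor LocalActor object] + [SimpleBlock FancyActor LocalActor AbstractPool object] + [SimpleBlock]
  take SimpleBlock:  [LocalActor object] + [FancyActor LocalActor object] + [SimpleBlock FancyActor LocalActor AbstractPool object] + [SimpleBlock]
  take FancyActor:  [LocalActor object] + [FancyActor LocalActor object] + [FancyActor LocalActor AbstractPool object]
  take LocalActor:  [LocalActor object] + [LocalActor object] + [LocalActor AbstractPool object]
  take AbstractPool:  [object] + [object] + [AbstractPool object]
  take object:  [object] + [object] + [object]
MRO: AbstractGraph SecurePool AbstractView FancyView RemoteIndex AbstractEvent SimpleBlock FancyActor LocalActor AbstractPool object
action is defined in: AbstractEvent, FancyActor, RemoteIndex, SimpleBlock. First along the MRO is RemoteIndex.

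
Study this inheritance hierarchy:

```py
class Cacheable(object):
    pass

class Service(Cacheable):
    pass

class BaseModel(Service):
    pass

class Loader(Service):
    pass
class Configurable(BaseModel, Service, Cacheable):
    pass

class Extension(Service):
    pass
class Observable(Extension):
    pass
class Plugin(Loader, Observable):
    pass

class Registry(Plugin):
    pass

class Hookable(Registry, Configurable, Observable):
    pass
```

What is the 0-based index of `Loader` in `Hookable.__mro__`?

3

L[Hookable] = Hookable + merge(L[Registry], L[Configurable], L[Observable], [Registry Configurable Observable])
  take Registry:  [Registry Plugin Loader Observable Extension Service Cacheable object] + [Configurable BaseModel Service Cacheable object] + [Observable Extension Service Cacheable object] + [Registry Configurable Observable]
  take Plugin:  [Plugin Loader Observable Extension Service Cacheable object] + [Configurable BaseModel Service Cacheable object] + [Observable Extension Service Cacheable object] + [Configurable Observable]
  take Loader:  [Loader Observable Extension Service Cacheable object] + [Configurable BaseModel Service Cacheable object] + [Observable Extension Service Cacheable object] + [Configurable Observable]
  take Configurable:  [Observable Extension Service Cacheable object] + [Configurable BaseModel Service Cacheable object] + [Observable Extension Service Cacheable object] + [Configurable Observable]
  take Observable:  [Observable Extension Service Cacheable object] + [BaseModel Service Cacheable object] + [Observable Extension Service Cacheable object] + [Observable]
  take Extension:  [Extension Service Cacheable object] + [BaseModel Service Cacheable object] + [Extension Service Cacheable object]
  take BaseModel:  [Service Cacheable object] + [BaseModel Service Cacheable object] + [Service Cacheable object]
  take Service:  [Service Cacheable object] + [Service Cacheable object] + [Service Cacheable object]
  take Cacheable:  [Cacheable object] + [Cacheable object] + [Cacheable object]
  take object:  [object] + [object] + [object]
MRO: Hookable Registry Plugin Loader Configurable Observable Extension BaseModel Service Cacheable object
Loader sits at index 3.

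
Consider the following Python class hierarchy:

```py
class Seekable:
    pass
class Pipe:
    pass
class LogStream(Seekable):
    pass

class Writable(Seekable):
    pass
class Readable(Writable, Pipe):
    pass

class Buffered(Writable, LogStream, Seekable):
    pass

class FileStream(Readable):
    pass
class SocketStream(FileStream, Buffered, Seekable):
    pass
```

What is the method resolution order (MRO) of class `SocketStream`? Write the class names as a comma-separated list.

SocketStream, FileStream, Readable, Buffered, Writable, LogStream, Seekable, Pipe, object

L[SocketStream] = SocketStream + merge(L[FileStream], L[Buffered], L[Seekable], [FileStream Buffered Seekable])
  take FileStream:  [FileStream Readable Writable Seekable Pipe object] + [Buffered Writable LogStream Seekable object] + [Seekable object] + [FileStream Buffered Seekable]
  take Readable:  [Readable Writable Seekable Pipe object] + [Buffered Writable LogStream Seekable object] + [Seekable object] + [Buffered Seekable]
  take Buffered:  [Writable Seekable Pipe object] + [Buffered Writable LogStream Seekable object] + [Seekable object] + [Buffered Seekable]
  take Writable:  [Writable Seekable Pipe object] + [Writable LogStream Seekable object] + [Seekable object] + [Seekable]
  take LogStream:  [Seekable Pipe object] + [LogStream Seekable object] + [Seekable object] + [Seekable]
  take Seekable:  [Seekable Pipe object] + [Seekable object] + [Seekable object] + [Seekable]
  take Pipe:  [Pipe object] + [object] + [object]
  take object:  [object] + [object] + [object]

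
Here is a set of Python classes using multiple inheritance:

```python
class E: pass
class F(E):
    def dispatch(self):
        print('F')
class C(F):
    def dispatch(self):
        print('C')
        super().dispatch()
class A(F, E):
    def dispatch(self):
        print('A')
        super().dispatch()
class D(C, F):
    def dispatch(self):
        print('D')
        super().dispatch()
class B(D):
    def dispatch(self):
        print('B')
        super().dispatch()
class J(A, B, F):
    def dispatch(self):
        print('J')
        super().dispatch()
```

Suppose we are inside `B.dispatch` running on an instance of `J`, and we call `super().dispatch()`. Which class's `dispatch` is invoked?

L[J] = J + merge(L[A], L[B], L[F], [A B F])
  take A:  [A F E object] + [B D C F E object] + [F E object] + [A B F]
  take B:  [F E object] + [B D C F E object] + [F E object] + [B F]
  take D:  [F E object] + [D C F E object] + [F E object] + [F]
  take C:  [F E object] + [C F E object] + [F E object] + [F]
  take F:  [F E object] + [F E object] + [F E object] + [F]
  take E:  [E object] + [E object] + [E object]
  take object:  [object] + [object] + [object]
MRO: J A B D C F E object
super() in B.dispatch on a J instance goes to the class after B in J's MRO: D.

D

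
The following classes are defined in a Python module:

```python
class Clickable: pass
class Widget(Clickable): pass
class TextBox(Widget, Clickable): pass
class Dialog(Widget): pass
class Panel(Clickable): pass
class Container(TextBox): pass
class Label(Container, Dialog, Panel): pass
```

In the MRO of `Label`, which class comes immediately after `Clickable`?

object

L[Label] = Label + merge(L[Container], L[Dialog], L[Panel], [Container Dialog Panel])
  take Container:  [Container TextBox Widget Clickable object] + [Dialog Widget Clickable object] + [Panel Clickable object] + [Container Dialog Panel]
  take TextBox:  [TextBox Widget Clickable object] + [Dialog Widget Clickable object] + [Panel Clickable object] + [Dialog Panel]
  take Dialog:  [Widget Clickable object] + [Dialog Widget Clickable object] + [Panel Clickable object] + [Dialog Panel]
  take Widget:  [Widget Clickable object] + [Widget Clickable object] + [Panel Clickable object] + [Panel]
  take Panel:  [Clickable object] + [Clickable object] + [Panel Clickable object] + [Panel]
  take Clickable:  [Clickable object] + [Clickable object] + [Clickable object]
  take object:  [object] + [object] + [object]
MRO: Label Container TextBox Dialog Widget Panel Clickable object
Clickable is at position 6; next is object.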